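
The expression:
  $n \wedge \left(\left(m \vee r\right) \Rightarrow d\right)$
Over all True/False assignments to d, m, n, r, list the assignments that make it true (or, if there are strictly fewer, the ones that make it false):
is true only for:
  d=False, m=False, n=True, r=False;
  d=True, m=False, n=True, r=False;
  d=True, m=False, n=True, r=True;
  d=True, m=True, n=True, r=False;
  d=True, m=True, n=True, r=True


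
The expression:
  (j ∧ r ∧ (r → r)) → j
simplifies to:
True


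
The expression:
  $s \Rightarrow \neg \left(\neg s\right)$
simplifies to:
$\text{True}$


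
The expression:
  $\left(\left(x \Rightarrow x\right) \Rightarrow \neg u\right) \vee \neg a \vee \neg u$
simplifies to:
$\neg a \vee \neg u$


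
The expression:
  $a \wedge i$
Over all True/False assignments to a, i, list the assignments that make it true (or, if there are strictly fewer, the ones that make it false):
is true only for:
  a=True, i=True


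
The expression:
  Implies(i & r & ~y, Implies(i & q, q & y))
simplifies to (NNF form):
y | ~i | ~q | ~r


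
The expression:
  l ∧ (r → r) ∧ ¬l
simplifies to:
False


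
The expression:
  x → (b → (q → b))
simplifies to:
True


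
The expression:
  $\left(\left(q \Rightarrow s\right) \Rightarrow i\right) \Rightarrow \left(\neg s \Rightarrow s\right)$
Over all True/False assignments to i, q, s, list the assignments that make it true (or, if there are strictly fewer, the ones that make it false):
is false only for:
  i=False, q=True, s=False;
  i=True, q=False, s=False;
  i=True, q=True, s=False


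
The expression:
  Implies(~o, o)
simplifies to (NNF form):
o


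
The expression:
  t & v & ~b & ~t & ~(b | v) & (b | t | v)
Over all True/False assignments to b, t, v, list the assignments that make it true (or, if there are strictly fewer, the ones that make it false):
is never true.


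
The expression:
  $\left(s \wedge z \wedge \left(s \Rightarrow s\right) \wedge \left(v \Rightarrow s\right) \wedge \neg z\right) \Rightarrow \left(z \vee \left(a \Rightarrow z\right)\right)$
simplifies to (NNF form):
$\text{True}$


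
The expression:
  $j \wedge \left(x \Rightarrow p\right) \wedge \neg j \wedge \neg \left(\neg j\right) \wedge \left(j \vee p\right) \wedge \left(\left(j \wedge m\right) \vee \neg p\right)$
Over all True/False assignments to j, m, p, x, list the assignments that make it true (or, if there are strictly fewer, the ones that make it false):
is never true.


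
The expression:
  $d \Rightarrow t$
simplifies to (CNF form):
$t \vee \neg d$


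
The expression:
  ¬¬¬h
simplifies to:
¬h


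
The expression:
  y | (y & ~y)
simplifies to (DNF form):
y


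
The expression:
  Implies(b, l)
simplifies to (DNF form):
l | ~b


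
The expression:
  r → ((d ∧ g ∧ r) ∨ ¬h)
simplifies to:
(d ∧ g) ∨ ¬h ∨ ¬r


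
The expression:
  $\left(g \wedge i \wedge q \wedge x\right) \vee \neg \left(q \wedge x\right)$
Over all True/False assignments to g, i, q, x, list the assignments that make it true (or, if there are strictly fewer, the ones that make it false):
is false only for:
  g=False, i=False, q=True, x=True;
  g=False, i=True, q=True, x=True;
  g=True, i=False, q=True, x=True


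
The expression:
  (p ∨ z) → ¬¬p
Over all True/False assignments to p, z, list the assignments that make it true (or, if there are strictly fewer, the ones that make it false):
is false only for:
  p=False, z=True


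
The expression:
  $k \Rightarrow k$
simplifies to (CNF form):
$\text{True}$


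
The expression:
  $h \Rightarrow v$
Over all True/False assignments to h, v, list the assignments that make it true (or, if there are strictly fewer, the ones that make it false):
is false only for:
  h=True, v=False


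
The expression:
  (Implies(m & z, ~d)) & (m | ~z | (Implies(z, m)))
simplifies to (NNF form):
~z | (m & ~d)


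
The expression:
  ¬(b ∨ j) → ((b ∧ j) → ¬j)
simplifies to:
True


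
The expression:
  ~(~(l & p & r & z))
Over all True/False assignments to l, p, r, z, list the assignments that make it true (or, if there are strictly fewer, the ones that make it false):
is true only for:
  l=True, p=True, r=True, z=True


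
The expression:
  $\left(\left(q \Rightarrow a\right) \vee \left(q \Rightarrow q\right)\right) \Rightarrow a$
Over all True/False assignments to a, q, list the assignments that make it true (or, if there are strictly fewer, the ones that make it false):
is true only for:
  a=True, q=False;
  a=True, q=True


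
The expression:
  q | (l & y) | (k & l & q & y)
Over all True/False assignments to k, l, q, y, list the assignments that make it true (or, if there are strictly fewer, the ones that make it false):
is false only for:
  k=False, l=False, q=False, y=False;
  k=False, l=False, q=False, y=True;
  k=False, l=True, q=False, y=False;
  k=True, l=False, q=False, y=False;
  k=True, l=False, q=False, y=True;
  k=True, l=True, q=False, y=False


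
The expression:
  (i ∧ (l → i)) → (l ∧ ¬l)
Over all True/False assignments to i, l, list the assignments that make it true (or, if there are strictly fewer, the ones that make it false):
is true only for:
  i=False, l=False;
  i=False, l=True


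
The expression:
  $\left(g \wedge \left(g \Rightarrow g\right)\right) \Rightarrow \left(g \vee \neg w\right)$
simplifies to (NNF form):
$\text{True}$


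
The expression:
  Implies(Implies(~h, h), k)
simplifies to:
k | ~h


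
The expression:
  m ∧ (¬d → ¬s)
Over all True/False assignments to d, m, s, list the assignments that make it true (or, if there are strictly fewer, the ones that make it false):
is true only for:
  d=False, m=True, s=False;
  d=True, m=True, s=False;
  d=True, m=True, s=True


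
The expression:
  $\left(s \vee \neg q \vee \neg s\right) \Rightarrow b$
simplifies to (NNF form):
$b$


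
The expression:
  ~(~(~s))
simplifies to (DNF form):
~s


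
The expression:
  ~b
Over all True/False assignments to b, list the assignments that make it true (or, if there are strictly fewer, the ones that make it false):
is true only for:
  b=False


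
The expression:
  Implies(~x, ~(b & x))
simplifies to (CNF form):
True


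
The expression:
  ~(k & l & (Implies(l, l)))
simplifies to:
~k | ~l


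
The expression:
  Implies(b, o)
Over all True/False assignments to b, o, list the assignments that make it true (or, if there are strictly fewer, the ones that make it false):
is false only for:
  b=True, o=False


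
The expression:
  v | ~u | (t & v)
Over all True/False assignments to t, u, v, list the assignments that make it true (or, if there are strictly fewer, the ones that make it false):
is false only for:
  t=False, u=True, v=False;
  t=True, u=True, v=False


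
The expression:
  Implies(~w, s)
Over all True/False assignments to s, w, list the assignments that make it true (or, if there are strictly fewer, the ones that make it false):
is false only for:
  s=False, w=False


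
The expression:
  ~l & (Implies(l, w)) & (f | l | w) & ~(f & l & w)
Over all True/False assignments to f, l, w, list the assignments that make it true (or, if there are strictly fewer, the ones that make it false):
is true only for:
  f=False, l=False, w=True;
  f=True, l=False, w=False;
  f=True, l=False, w=True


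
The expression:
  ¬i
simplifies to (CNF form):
¬i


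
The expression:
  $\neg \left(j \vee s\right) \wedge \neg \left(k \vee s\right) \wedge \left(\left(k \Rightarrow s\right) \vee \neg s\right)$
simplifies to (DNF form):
$\neg j \wedge \neg k \wedge \neg s$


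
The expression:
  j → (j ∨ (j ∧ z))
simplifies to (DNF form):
True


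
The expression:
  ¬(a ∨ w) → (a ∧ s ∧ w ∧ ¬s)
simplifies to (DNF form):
a ∨ w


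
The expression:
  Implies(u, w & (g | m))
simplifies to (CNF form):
(w | ~u) & (g | m | ~u)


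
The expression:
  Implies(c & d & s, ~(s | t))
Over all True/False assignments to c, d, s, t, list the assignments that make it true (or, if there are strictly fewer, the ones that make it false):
is false only for:
  c=True, d=True, s=True, t=False;
  c=True, d=True, s=True, t=True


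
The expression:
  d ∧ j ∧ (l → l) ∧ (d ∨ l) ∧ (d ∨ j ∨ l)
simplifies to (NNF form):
d ∧ j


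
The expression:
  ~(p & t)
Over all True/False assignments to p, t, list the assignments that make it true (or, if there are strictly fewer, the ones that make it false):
is false only for:
  p=True, t=True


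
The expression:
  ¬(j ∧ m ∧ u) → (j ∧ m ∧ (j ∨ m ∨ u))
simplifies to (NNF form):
j ∧ m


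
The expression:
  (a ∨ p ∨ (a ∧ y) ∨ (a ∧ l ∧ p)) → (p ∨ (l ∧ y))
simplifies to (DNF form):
p ∨ (l ∧ y) ∨ ¬a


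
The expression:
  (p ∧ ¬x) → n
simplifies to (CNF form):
n ∨ x ∨ ¬p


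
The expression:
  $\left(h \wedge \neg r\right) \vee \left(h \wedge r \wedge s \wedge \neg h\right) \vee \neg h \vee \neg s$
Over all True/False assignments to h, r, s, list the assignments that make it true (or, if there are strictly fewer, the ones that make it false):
is false only for:
  h=True, r=True, s=True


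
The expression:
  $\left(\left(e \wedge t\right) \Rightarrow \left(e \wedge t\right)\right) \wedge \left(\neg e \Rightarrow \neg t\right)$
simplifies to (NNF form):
$e \vee \neg t$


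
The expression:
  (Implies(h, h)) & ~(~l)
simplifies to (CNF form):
l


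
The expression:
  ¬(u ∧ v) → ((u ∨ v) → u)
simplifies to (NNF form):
u ∨ ¬v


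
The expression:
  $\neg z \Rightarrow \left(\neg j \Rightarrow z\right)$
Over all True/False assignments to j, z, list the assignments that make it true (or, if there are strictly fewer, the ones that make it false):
is false only for:
  j=False, z=False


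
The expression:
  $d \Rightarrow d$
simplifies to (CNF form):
$\text{True}$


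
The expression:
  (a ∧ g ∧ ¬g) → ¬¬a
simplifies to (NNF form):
True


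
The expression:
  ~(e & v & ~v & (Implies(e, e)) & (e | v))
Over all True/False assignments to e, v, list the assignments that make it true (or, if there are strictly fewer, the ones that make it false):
is always true.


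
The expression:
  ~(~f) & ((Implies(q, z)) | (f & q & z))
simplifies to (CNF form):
f & (z | ~q)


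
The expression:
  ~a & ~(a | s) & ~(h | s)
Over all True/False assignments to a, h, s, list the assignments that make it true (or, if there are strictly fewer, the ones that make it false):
is true only for:
  a=False, h=False, s=False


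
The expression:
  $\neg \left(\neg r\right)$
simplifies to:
$r$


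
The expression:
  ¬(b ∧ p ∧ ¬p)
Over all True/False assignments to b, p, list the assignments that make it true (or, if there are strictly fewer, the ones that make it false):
is always true.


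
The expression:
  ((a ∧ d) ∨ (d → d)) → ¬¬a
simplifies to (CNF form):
a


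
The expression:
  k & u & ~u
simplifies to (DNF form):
False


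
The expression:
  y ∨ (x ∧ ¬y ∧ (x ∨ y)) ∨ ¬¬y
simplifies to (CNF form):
x ∨ y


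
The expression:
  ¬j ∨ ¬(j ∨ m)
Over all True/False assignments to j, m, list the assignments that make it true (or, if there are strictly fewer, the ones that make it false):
is true only for:
  j=False, m=False;
  j=False, m=True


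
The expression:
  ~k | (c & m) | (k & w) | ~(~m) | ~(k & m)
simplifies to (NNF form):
True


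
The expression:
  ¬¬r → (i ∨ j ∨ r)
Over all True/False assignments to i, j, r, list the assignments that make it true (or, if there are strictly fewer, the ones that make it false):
is always true.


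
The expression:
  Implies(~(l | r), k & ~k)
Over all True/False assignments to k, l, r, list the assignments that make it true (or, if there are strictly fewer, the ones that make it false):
is false only for:
  k=False, l=False, r=False;
  k=True, l=False, r=False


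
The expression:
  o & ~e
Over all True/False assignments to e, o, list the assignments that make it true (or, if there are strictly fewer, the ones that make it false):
is true only for:
  e=False, o=True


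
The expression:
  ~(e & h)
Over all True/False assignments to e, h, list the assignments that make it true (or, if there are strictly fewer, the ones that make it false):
is false only for:
  e=True, h=True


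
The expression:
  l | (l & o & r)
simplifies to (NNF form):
l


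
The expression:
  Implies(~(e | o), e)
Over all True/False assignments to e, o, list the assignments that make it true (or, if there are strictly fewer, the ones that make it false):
is false only for:
  e=False, o=False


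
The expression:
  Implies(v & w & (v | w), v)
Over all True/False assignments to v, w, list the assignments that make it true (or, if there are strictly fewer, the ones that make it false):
is always true.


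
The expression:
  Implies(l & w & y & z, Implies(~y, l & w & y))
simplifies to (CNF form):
True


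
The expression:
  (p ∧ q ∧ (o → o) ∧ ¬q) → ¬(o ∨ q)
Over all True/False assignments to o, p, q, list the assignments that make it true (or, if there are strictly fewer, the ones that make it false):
is always true.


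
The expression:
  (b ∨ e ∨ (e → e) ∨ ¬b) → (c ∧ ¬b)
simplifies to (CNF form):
c ∧ ¬b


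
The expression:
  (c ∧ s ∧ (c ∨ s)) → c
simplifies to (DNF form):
True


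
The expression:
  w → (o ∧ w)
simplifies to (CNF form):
o ∨ ¬w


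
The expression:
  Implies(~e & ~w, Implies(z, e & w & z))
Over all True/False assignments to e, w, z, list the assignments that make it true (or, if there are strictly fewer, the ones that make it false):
is false only for:
  e=False, w=False, z=True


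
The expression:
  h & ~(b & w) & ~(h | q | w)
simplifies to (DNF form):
False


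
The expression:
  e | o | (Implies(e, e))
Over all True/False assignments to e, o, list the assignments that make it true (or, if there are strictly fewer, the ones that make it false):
is always true.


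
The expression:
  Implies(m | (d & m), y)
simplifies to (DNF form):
y | ~m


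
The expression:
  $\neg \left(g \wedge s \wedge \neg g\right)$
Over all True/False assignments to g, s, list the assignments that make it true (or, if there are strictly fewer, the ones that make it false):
is always true.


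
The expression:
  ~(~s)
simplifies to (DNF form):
s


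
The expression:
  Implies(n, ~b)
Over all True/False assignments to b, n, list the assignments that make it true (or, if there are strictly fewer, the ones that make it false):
is false only for:
  b=True, n=True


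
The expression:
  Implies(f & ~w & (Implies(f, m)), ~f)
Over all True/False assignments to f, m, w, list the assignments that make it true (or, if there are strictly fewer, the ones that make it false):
is false only for:
  f=True, m=True, w=False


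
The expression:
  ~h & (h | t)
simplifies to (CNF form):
t & ~h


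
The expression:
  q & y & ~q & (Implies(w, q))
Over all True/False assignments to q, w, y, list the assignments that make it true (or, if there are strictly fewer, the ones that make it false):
is never true.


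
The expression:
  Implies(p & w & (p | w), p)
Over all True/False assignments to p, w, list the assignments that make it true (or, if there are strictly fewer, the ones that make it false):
is always true.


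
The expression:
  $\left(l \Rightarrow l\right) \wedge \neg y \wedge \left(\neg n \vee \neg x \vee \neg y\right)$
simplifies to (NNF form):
$\neg y$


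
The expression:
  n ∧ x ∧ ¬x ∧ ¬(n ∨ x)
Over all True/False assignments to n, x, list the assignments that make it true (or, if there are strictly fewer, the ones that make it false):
is never true.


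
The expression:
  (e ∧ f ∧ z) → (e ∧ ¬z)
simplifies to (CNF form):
¬e ∨ ¬f ∨ ¬z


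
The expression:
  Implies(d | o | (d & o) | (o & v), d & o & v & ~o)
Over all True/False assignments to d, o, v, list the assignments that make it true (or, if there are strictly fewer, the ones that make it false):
is true only for:
  d=False, o=False, v=False;
  d=False, o=False, v=True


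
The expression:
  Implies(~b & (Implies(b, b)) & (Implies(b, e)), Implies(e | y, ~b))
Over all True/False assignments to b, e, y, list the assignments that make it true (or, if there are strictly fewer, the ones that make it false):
is always true.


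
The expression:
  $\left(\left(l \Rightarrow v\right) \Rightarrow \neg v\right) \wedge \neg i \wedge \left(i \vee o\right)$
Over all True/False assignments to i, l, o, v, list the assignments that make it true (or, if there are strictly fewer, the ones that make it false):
is true only for:
  i=False, l=False, o=True, v=False;
  i=False, l=True, o=True, v=False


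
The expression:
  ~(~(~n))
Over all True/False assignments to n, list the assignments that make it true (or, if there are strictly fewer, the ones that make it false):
is true only for:
  n=False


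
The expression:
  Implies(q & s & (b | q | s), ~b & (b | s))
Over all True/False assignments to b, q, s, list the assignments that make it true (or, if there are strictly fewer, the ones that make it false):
is false only for:
  b=True, q=True, s=True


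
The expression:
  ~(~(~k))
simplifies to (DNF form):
~k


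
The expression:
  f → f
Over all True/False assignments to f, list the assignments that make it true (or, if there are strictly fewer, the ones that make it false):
is always true.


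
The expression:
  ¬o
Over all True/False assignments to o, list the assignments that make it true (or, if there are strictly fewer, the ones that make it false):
is true only for:
  o=False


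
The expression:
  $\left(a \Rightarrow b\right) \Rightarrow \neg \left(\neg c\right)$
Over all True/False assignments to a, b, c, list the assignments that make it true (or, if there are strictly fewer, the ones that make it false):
is false only for:
  a=False, b=False, c=False;
  a=False, b=True, c=False;
  a=True, b=True, c=False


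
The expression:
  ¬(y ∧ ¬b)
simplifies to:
b ∨ ¬y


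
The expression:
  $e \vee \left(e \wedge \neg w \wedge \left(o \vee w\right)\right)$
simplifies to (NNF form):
$e$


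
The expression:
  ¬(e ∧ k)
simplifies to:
¬e ∨ ¬k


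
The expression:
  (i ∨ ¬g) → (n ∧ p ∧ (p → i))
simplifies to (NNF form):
(g ∧ ¬i) ∨ (i ∧ n ∧ p)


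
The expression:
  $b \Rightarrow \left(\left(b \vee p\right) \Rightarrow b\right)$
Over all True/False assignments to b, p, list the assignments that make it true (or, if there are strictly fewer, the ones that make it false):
is always true.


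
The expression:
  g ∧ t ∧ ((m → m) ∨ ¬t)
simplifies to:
g ∧ t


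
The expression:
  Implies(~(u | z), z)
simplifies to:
u | z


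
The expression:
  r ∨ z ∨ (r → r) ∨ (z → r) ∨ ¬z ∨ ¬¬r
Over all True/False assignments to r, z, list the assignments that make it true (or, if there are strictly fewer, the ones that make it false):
is always true.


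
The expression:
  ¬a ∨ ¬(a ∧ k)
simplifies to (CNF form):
¬a ∨ ¬k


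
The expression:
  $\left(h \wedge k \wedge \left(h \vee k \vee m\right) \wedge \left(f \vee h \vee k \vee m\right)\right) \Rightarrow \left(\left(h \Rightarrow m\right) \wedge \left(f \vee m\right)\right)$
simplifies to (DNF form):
$m \vee \neg h \vee \neg k$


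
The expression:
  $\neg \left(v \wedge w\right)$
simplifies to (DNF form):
$\neg v \vee \neg w$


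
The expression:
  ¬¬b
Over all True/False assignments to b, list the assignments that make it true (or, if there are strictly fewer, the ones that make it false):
is true only for:
  b=True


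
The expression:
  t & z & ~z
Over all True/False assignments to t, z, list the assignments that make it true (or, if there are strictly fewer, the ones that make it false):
is never true.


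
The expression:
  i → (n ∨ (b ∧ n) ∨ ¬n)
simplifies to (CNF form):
True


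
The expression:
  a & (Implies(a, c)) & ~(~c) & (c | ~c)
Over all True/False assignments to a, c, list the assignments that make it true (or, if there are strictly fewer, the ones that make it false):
is true only for:
  a=True, c=True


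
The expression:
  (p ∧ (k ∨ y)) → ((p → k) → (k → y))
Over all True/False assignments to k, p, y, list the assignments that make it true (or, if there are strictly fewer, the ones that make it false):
is false only for:
  k=True, p=True, y=False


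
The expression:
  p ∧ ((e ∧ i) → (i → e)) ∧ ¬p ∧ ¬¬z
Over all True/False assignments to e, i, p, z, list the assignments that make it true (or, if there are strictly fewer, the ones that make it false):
is never true.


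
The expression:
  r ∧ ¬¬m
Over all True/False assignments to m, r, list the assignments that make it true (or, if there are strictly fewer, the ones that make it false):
is true only for:
  m=True, r=True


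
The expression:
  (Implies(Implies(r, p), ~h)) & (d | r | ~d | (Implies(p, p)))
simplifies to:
~h | (r & ~p)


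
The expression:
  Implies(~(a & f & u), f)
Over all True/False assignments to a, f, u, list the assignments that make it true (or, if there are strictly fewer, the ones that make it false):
is true only for:
  a=False, f=True, u=False;
  a=False, f=True, u=True;
  a=True, f=True, u=False;
  a=True, f=True, u=True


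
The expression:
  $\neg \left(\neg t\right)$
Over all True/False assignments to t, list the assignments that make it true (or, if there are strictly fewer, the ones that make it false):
is true only for:
  t=True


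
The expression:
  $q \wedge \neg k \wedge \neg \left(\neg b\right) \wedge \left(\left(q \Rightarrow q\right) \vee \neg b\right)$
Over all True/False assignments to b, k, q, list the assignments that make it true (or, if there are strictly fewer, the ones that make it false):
is true only for:
  b=True, k=False, q=True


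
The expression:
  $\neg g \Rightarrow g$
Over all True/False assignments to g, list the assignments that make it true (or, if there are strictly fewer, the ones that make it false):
is true only for:
  g=True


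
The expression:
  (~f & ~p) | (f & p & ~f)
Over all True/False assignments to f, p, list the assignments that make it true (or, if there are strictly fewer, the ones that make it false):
is true only for:
  f=False, p=False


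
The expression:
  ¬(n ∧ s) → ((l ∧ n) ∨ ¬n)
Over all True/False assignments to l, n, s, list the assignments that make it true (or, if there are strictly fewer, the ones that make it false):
is false only for:
  l=False, n=True, s=False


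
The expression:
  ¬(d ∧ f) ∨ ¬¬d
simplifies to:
True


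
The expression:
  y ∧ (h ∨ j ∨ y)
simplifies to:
y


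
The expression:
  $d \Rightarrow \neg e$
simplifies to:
$\neg d \vee \neg e$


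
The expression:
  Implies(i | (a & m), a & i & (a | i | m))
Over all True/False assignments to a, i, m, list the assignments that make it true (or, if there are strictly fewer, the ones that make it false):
is false only for:
  a=False, i=True, m=False;
  a=False, i=True, m=True;
  a=True, i=False, m=True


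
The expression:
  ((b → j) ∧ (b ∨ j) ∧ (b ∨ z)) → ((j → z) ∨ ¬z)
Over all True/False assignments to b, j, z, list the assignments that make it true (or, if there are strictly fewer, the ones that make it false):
is always true.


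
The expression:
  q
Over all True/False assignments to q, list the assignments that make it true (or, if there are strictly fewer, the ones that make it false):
is true only for:
  q=True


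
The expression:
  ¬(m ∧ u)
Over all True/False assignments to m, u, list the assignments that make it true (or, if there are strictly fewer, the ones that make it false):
is false only for:
  m=True, u=True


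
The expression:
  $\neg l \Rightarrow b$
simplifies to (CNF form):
$b \vee l$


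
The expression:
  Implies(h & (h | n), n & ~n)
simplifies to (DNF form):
~h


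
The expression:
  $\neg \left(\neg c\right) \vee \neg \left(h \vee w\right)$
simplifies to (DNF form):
$c \vee \left(\neg h \wedge \neg w\right)$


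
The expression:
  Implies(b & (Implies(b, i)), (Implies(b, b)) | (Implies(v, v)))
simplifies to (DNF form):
True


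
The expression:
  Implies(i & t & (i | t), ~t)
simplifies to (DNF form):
~i | ~t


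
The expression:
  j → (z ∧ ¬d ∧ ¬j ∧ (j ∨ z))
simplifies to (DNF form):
¬j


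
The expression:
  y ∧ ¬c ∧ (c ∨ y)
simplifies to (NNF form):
y ∧ ¬c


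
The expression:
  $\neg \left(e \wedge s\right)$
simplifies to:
$\neg e \vee \neg s$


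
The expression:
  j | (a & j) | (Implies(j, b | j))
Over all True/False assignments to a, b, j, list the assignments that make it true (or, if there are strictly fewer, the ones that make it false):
is always true.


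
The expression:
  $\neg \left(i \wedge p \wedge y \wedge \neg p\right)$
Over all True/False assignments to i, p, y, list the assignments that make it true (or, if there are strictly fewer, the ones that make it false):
is always true.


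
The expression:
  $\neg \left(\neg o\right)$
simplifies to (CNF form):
$o$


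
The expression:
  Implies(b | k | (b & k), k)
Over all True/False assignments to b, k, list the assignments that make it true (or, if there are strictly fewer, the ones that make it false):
is false only for:
  b=True, k=False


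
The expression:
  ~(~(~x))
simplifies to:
~x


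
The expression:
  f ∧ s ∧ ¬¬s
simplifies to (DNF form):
f ∧ s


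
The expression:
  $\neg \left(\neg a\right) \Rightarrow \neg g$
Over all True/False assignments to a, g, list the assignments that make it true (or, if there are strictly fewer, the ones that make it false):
is false only for:
  a=True, g=True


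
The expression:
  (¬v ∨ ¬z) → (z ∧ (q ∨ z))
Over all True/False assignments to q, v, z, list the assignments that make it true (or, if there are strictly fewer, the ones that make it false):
is true only for:
  q=False, v=False, z=True;
  q=False, v=True, z=True;
  q=True, v=False, z=True;
  q=True, v=True, z=True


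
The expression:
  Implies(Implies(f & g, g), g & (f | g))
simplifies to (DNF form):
g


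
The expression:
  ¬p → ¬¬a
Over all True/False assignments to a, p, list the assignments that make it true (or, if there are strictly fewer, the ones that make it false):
is false only for:
  a=False, p=False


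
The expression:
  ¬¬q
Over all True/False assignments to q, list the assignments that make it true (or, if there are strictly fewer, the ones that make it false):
is true only for:
  q=True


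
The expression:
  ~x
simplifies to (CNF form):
~x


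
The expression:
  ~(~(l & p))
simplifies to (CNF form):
l & p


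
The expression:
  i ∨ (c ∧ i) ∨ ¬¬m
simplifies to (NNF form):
i ∨ m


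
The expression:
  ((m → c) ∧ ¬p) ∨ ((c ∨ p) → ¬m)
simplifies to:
¬m ∨ ¬p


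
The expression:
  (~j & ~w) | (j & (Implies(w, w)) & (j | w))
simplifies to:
j | ~w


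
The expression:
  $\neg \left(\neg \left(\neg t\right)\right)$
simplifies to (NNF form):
$\neg t$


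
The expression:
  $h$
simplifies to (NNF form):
$h$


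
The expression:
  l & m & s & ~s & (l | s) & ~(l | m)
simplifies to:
False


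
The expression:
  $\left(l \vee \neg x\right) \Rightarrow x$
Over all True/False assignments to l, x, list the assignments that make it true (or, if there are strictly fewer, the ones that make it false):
is true only for:
  l=False, x=True;
  l=True, x=True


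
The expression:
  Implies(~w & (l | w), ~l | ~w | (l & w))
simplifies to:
True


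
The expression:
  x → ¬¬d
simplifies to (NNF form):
d ∨ ¬x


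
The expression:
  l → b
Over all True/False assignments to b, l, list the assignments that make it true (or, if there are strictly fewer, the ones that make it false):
is false only for:
  b=False, l=True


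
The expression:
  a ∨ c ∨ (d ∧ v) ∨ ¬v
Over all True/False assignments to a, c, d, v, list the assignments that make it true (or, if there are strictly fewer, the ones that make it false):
is false only for:
  a=False, c=False, d=False, v=True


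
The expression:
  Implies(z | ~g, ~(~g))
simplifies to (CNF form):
g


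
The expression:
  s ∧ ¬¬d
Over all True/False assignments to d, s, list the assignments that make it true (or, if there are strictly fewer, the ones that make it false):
is true only for:
  d=True, s=True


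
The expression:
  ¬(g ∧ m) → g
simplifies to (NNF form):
g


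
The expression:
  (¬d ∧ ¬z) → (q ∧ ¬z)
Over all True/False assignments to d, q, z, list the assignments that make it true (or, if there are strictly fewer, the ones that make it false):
is false only for:
  d=False, q=False, z=False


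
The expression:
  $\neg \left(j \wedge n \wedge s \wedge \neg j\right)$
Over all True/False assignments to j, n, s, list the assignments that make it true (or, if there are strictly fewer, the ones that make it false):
is always true.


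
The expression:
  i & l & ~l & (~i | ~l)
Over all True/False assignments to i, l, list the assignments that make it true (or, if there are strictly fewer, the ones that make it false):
is never true.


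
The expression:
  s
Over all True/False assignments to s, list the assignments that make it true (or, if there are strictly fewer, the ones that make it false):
is true only for:
  s=True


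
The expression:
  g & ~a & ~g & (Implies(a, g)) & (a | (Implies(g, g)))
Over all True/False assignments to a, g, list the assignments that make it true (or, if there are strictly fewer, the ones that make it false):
is never true.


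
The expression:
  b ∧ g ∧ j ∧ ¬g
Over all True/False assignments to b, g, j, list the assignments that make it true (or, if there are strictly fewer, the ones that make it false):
is never true.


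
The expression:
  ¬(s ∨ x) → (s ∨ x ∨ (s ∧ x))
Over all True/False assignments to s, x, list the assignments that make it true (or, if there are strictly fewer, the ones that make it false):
is false only for:
  s=False, x=False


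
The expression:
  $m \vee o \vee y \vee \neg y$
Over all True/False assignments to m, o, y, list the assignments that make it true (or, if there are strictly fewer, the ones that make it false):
is always true.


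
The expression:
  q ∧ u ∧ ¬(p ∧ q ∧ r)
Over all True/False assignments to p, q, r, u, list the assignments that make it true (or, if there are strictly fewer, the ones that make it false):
is true only for:
  p=False, q=True, r=False, u=True;
  p=False, q=True, r=True, u=True;
  p=True, q=True, r=False, u=True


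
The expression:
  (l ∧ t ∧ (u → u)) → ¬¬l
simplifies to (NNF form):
True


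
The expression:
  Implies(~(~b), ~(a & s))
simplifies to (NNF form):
~a | ~b | ~s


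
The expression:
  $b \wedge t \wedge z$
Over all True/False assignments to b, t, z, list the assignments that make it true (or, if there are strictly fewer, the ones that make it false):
is true only for:
  b=True, t=True, z=True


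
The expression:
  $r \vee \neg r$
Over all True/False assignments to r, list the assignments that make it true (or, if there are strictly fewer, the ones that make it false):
is always true.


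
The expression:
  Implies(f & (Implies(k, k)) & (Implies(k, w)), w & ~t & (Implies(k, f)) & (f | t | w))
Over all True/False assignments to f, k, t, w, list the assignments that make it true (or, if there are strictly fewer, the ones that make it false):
is false only for:
  f=True, k=False, t=False, w=False;
  f=True, k=False, t=True, w=False;
  f=True, k=False, t=True, w=True;
  f=True, k=True, t=True, w=True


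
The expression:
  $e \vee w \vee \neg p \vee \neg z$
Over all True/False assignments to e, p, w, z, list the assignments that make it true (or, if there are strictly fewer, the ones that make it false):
is false only for:
  e=False, p=True, w=False, z=True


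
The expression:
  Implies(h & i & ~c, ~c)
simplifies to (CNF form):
True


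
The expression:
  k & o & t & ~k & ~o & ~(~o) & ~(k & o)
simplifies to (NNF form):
False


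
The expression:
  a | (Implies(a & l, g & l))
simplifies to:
True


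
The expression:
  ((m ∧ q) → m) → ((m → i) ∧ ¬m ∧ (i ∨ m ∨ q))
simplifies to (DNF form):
(i ∧ ¬m) ∨ (q ∧ ¬m)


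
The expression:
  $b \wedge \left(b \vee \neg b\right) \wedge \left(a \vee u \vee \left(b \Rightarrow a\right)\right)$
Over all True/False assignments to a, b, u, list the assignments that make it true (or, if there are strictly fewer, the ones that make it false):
is true only for:
  a=False, b=True, u=True;
  a=True, b=True, u=False;
  a=True, b=True, u=True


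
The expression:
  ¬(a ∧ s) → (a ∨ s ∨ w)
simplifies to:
a ∨ s ∨ w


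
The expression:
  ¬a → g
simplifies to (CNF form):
a ∨ g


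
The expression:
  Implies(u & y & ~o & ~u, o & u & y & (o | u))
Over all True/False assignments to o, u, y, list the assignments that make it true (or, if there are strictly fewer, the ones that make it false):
is always true.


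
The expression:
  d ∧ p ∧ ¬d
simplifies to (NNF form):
False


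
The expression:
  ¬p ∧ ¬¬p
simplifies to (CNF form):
False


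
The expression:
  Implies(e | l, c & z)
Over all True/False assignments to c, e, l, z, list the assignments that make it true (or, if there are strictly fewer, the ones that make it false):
is true only for:
  c=False, e=False, l=False, z=False;
  c=False, e=False, l=False, z=True;
  c=True, e=False, l=False, z=False;
  c=True, e=False, l=False, z=True;
  c=True, e=False, l=True, z=True;
  c=True, e=True, l=False, z=True;
  c=True, e=True, l=True, z=True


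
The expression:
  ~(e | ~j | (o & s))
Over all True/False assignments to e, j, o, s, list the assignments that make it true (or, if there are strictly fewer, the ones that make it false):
is true only for:
  e=False, j=True, o=False, s=False;
  e=False, j=True, o=False, s=True;
  e=False, j=True, o=True, s=False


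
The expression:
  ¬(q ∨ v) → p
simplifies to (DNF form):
p ∨ q ∨ v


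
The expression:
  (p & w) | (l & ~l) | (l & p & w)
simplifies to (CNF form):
p & w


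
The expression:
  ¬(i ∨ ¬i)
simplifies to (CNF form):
False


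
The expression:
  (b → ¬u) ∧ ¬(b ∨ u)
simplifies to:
¬b ∧ ¬u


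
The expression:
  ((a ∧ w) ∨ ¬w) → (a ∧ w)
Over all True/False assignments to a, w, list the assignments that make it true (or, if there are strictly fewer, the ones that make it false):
is true only for:
  a=False, w=True;
  a=True, w=True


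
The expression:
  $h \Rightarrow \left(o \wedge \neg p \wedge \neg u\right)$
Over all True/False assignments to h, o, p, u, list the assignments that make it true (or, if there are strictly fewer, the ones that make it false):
is false only for:
  h=True, o=False, p=False, u=False;
  h=True, o=False, p=False, u=True;
  h=True, o=False, p=True, u=False;
  h=True, o=False, p=True, u=True;
  h=True, o=True, p=False, u=True;
  h=True, o=True, p=True, u=False;
  h=True, o=True, p=True, u=True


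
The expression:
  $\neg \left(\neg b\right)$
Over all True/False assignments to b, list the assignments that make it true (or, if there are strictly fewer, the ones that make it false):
is true only for:
  b=True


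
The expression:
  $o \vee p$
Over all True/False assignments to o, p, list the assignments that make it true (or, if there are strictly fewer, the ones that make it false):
is false only for:
  o=False, p=False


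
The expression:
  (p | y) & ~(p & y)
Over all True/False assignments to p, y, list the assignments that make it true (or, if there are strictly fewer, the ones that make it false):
is true only for:
  p=False, y=True;
  p=True, y=False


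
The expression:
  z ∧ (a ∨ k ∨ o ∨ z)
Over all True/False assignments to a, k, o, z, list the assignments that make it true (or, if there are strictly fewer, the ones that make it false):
is true only for:
  a=False, k=False, o=False, z=True;
  a=False, k=False, o=True, z=True;
  a=False, k=True, o=False, z=True;
  a=False, k=True, o=True, z=True;
  a=True, k=False, o=False, z=True;
  a=True, k=False, o=True, z=True;
  a=True, k=True, o=False, z=True;
  a=True, k=True, o=True, z=True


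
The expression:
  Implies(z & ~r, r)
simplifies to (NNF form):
r | ~z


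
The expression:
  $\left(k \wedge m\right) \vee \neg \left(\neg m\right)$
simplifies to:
$m$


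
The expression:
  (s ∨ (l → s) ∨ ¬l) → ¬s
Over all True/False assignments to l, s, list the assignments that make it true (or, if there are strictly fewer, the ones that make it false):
is true only for:
  l=False, s=False;
  l=True, s=False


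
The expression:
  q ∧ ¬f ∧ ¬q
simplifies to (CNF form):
False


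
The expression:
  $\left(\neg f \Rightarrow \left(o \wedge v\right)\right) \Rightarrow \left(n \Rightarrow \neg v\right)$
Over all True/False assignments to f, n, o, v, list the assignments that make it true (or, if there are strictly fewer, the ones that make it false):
is false only for:
  f=False, n=True, o=True, v=True;
  f=True, n=True, o=False, v=True;
  f=True, n=True, o=True, v=True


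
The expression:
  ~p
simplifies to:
~p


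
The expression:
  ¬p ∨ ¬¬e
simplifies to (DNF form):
e ∨ ¬p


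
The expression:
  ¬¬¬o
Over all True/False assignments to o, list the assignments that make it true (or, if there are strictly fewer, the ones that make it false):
is true only for:
  o=False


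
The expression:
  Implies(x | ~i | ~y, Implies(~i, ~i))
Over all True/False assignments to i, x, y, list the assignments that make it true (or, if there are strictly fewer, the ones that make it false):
is always true.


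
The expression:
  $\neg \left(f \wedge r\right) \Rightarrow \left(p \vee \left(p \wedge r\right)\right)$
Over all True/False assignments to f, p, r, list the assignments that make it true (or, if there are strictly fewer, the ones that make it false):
is false only for:
  f=False, p=False, r=False;
  f=False, p=False, r=True;
  f=True, p=False, r=False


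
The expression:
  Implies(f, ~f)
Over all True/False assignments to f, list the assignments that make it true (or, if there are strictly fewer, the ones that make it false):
is true only for:
  f=False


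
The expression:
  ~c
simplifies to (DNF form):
~c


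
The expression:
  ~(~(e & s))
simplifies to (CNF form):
e & s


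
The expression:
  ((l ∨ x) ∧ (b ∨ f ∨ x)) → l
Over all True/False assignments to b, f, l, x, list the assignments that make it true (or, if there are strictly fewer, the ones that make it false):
is false only for:
  b=False, f=False, l=False, x=True;
  b=False, f=True, l=False, x=True;
  b=True, f=False, l=False, x=True;
  b=True, f=True, l=False, x=True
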